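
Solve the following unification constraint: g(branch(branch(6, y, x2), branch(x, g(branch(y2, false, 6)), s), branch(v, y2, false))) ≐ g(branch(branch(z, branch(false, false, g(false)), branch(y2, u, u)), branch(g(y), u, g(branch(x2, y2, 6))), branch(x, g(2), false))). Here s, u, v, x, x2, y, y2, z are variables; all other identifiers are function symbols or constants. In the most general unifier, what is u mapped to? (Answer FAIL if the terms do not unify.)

Decompose g/1: branch(branch(6, y, x2), branch(x, g(branch(y2, false, 6)), s), branch(v, y2, false)) ≐ branch(branch(z, branch(false, false, g(false)), branch(y2, u, u)), branch(g(y), u, g(branch(x2, y2, 6))), branch(x, g(2), false)).
Decompose branch/3: branch(6, y, x2) ≐ branch(z, branch(false, false, g(false)), branch(y2, u, u)),  branch(x, g(branch(y2, false, 6)), s) ≐ branch(g(y), u, g(branch(x2, y2, 6))),  branch(v, y2, false) ≐ branch(x, g(2), false).
Decompose branch/3: 6 ≐ z,  y ≐ branch(false, false, g(false)),  x2 ≐ branch(y2, u, u).
Bind z := 6; no other remaining equation mentions z.
Bind y := branch(false, false, g(false)); substituting into the one remaining equation that mentions y gives: branch(x, g(branch(y2, false, 6)), s) ≐ branch(g(branch(false, false, g(false))), u, g(branch(x2, y2, 6))).
Bind x2 := branch(y2, u, u); substituting into the one remaining equation that mentions x2 gives: branch(x, g(branch(y2, false, 6)), s) ≐ branch(g(branch(false, false, g(false))), u, g(branch(branch(y2, u, u), y2, 6))).
Decompose branch/3: x ≐ g(branch(false, false, g(false))),  g(branch(y2, false, 6)) ≐ u,  s ≐ g(branch(branch(y2, u, u), y2, 6)).
Bind x := g(branch(false, false, g(false))); substituting into the one remaining equation that mentions x gives: branch(v, y2, false) ≐ branch(g(branch(false, false, g(false))), g(2), false).
Bind u := g(branch(y2, false, 6)); substituting into the one remaining equation that mentions u gives: s ≐ g(branch(branch(y2, g(branch(y2, false, 6)), g(branch(y2, false, 6))), y2, 6)). Substituting into the earlier binding gives x2 := branch(y2, g(branch(y2, false, 6)), g(branch(y2, false, 6))).
Bind s := g(branch(branch(y2, g(branch(y2, false, 6)), g(branch(y2, false, 6))), y2, 6)); no other remaining equation mentions s.
Decompose branch/3: v ≐ g(branch(false, false, g(false))),  y2 ≐ g(2),  false ≐ false.
Bind v := g(branch(false, false, g(false))); no other remaining equation mentions v.
Bind y2 := g(2); no other remaining equation mentions y2. Substituting into the earlier bindings gives x2 := branch(g(2), g(branch(g(2), false, 6)), g(branch(g(2), false, 6))), u := g(branch(g(2), false, 6)), s := g(branch(branch(g(2), g(branch(g(2), false, 6)), g(branch(g(2), false, 6))), g(2), 6)).
Delete trivial equation false ≐ false.
MGU = { z ↦ 6, y ↦ branch(false, false, g(false)), x2 ↦ branch(g(2), g(branch(g(2), false, 6)), g(branch(g(2), false, 6))), x ↦ g(branch(false, false, g(false))), u ↦ g(branch(g(2), false, 6)), s ↦ g(branch(branch(g(2), g(branch(g(2), false, 6)), g(branch(g(2), false, 6))), g(2), 6)), v ↦ g(branch(false, false, g(false))), y2 ↦ g(2) }, so u ↦ g(branch(g(2), false, 6)).

g(branch(g(2), false, 6))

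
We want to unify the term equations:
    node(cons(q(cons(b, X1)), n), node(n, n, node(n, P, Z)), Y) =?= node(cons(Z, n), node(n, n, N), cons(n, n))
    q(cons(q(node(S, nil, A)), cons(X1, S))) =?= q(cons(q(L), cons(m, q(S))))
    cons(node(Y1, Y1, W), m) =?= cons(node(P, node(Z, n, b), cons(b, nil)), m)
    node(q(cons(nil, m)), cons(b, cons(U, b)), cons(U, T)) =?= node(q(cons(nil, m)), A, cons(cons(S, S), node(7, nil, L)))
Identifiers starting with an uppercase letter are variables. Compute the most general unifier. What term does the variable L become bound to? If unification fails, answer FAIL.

Decompose node/3: cons(q(cons(b, X1)), n) =?= cons(Z, n),  node(n, n, node(n, P, Z)) =?= node(n, n, N),  Y =?= cons(n, n).
Decompose cons/2: q(cons(b, X1)) =?= Z,  n =?= n.
Bind Z := q(cons(b, X1)); substituting into the 2 remaining equations that mention Z gives: node(n, n, node(n, P, q(cons(b, X1)))) =?= node(n, n, N),  cons(node(Y1, Y1, W), m) =?= cons(node(P, node(q(cons(b, X1)), n, b), cons(b, nil)), m).
Delete trivial equation n =?= n.
Decompose node/3: n =?= n,  n =?= n,  node(n, P, q(cons(b, X1))) =?= N.
Delete trivial equation n =?= n.
Delete trivial equation n =?= n.
Bind N := node(n, P, q(cons(b, X1))); no other remaining equation mentions N.
Bind Y := cons(n, n); no other remaining equation mentions Y.
Decompose q/1: cons(q(node(S, nil, A)), cons(X1, S)) =?= cons(q(L), cons(m, q(S))).
Decompose cons/2: q(node(S, nil, A)) =?= q(L),  cons(X1, S) =?= cons(m, q(S)).
Decompose q/1: node(S, nil, A) =?= L.
Bind L := node(S, nil, A); substituting into the one remaining equation that mentions L gives: node(q(cons(nil, m)), cons(b, cons(U, b)), cons(U, T)) =?= node(q(cons(nil, m)), A, cons(cons(S, S), node(7, nil, node(S, nil, A)))).
Decompose cons/2: X1 =?= m,  S =?= q(S).
Bind X1 := m; substituting into the one remaining equation that mentions X1 gives: cons(node(Y1, Y1, W), m) =?= cons(node(P, node(q(cons(b, m)), n, b), cons(b, nil)), m). Substituting into the earlier bindings gives Z := q(cons(b, m)), N := node(n, P, q(cons(b, m))).
Occurs check fails: S occurs in q(S); the equation S =?= q(S) has no finite solution.

FAIL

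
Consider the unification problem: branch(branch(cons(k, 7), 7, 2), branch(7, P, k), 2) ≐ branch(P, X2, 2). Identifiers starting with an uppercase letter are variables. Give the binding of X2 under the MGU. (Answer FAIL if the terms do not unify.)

branch(7, branch(cons(k, 7), 7, 2), k)

Decompose branch/3: branch(cons(k, 7), 7, 2) ≐ P,  branch(7, P, k) ≐ X2,  2 ≐ 2.
Bind P := branch(cons(k, 7), 7, 2); substituting into the one remaining equation that mentions P gives: branch(7, branch(cons(k, 7), 7, 2), k) ≐ X2.
Bind X2 := branch(7, branch(cons(k, 7), 7, 2), k); no other remaining equation mentions X2.
Delete trivial equation 2 ≐ 2.
MGU = { P := branch(cons(k, 7), 7, 2), X2 := branch(7, branch(cons(k, 7), 7, 2), k) }, so X2 := branch(7, branch(cons(k, 7), 7, 2), k).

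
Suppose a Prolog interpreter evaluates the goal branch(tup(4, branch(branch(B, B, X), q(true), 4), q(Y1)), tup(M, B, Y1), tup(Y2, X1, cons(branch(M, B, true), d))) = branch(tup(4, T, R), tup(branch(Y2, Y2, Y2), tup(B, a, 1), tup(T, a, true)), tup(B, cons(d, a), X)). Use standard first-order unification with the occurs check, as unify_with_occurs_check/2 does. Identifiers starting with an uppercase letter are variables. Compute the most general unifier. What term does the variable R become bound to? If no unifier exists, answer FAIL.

FAIL

Decompose branch/3: tup(4, branch(branch(B, B, X), q(true), 4), q(Y1)) = tup(4, T, R),  tup(M, B, Y1) = tup(branch(Y2, Y2, Y2), tup(B, a, 1), tup(T, a, true)),  tup(Y2, X1, cons(branch(M, B, true), d)) = tup(B, cons(d, a), X).
Decompose tup/3: 4 = 4,  branch(branch(B, B, X), q(true), 4) = T,  q(Y1) = R.
Delete trivial equation 4 = 4.
Bind T := branch(branch(B, B, X), q(true), 4); substituting into the one remaining equation that mentions T gives: tup(M, B, Y1) = tup(branch(Y2, Y2, Y2), tup(B, a, 1), tup(branch(branch(B, B, X), q(true), 4), a, true)).
Bind R := q(Y1); no other remaining equation mentions R.
Decompose tup/3: M = branch(Y2, Y2, Y2),  B = tup(B, a, 1),  Y1 = tup(branch(branch(B, B, X), q(true), 4), a, true).
Bind M := branch(Y2, Y2, Y2); substituting into the one remaining equation that mentions M gives: tup(Y2, X1, cons(branch(branch(Y2, Y2, Y2), B, true), d)) = tup(B, cons(d, a), X).
Occurs check fails: B occurs in tup(B, a, 1); the equation B = tup(B, a, 1) has no finite solution.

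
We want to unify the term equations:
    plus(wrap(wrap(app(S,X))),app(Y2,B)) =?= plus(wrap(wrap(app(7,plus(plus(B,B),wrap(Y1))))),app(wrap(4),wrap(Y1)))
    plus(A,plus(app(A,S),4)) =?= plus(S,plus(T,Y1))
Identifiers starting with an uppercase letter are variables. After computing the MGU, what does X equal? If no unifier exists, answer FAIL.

Decompose plus/2: wrap(wrap(app(S,X))) =?= wrap(wrap(app(7,plus(plus(B,B),wrap(Y1))))),  app(Y2,B) =?= app(wrap(4),wrap(Y1)).
Decompose wrap/1: wrap(app(S,X)) =?= wrap(app(7,plus(plus(B,B),wrap(Y1)))).
Decompose wrap/1: app(S,X) =?= app(7,plus(plus(B,B),wrap(Y1))).
Decompose app/2: S =?= 7,  X =?= plus(plus(B,B),wrap(Y1)).
Bind S := 7; substituting into the one remaining equation that mentions S gives: plus(A,plus(app(A,7),4)) =?= plus(7,plus(T,Y1)).
Bind X := plus(plus(B,B),wrap(Y1)); no other remaining equation mentions X.
Decompose app/2: Y2 =?= wrap(4),  B =?= wrap(Y1).
Bind Y2 := wrap(4); no other remaining equation mentions Y2.
Bind B := wrap(Y1); no other remaining equation mentions B. Substituting into the earlier binding gives X := plus(plus(wrap(Y1),wrap(Y1)),wrap(Y1)).
Decompose plus/2: A =?= 7,  plus(app(A,7),4) =?= plus(T,Y1).
Bind A := 7; substituting into the remaining equation gives: plus(app(7,7),4) =?= plus(T,Y1).
Decompose plus/2: app(7,7) =?= T,  4 =?= Y1.
Bind T := app(7,7); no other remaining equation mentions T.
Bind Y1 := 4. Substituting into the earlier bindings gives X := plus(plus(wrap(4),wrap(4)),wrap(4)), B := wrap(4).
MGU = { S -> 7, X -> plus(plus(wrap(4),wrap(4)),wrap(4)), Y2 -> wrap(4), B -> wrap(4), A -> 7, T -> app(7,7), Y1 -> 4 }, so X -> plus(plus(wrap(4),wrap(4)),wrap(4)).

plus(plus(wrap(4),wrap(4)),wrap(4))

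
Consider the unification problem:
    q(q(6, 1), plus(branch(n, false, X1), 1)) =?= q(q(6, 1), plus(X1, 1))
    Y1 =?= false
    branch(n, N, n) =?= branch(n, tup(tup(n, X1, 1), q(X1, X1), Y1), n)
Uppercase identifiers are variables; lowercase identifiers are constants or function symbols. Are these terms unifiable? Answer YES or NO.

NO

Decompose q/2: q(6, 1) =?= q(6, 1),  plus(branch(n, false, X1), 1) =?= plus(X1, 1).
Delete trivial equation q(6, 1) =?= q(6, 1).
Decompose plus/2: branch(n, false, X1) =?= X1,  1 =?= 1.
Occurs check fails: X1 occurs in branch(n, false, X1); the equation X1 =?= branch(n, false, X1) has no finite solution.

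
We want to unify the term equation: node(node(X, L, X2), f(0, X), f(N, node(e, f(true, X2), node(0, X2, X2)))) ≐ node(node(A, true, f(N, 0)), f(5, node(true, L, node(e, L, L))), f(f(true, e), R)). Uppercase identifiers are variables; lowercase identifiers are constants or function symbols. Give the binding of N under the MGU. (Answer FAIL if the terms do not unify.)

Decompose node/3: node(X, L, X2) ≐ node(A, true, f(N, 0)),  f(0, X) ≐ f(5, node(true, L, node(e, L, L))),  f(N, node(e, f(true, X2), node(0, X2, X2))) ≐ f(f(true, e), R).
Decompose node/3: X ≐ A,  L ≐ true,  X2 ≐ f(N, 0).
Bind X := A; substituting into the one remaining equation that mentions X gives: f(0, A) ≐ f(5, node(true, L, node(e, L, L))).
Bind L := true; substituting into the one remaining equation that mentions L gives: f(0, A) ≐ f(5, node(true, true, node(e, true, true))).
Bind X2 := f(N, 0); substituting into the one remaining equation that mentions X2 gives: f(N, node(e, f(true, f(N, 0)), node(0, f(N, 0), f(N, 0)))) ≐ f(f(true, e), R).
Decompose f/2: 0 ≐ 5,  A ≐ node(true, true, node(e, true, true)).
Clash: constants 0 and 5 differ; no unifier exists.

FAIL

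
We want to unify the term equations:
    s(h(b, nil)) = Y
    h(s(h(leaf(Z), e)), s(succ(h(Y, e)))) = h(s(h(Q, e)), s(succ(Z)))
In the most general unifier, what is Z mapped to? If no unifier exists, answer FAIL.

h(s(h(b, nil)), e)

Bind Y := s(h(b, nil)); substituting into the remaining equation gives: h(s(h(leaf(Z), e)), s(succ(h(s(h(b, nil)), e)))) = h(s(h(Q, e)), s(succ(Z))).
Decompose h/2: s(h(leaf(Z), e)) = s(h(Q, e)),  s(succ(h(s(h(b, nil)), e))) = s(succ(Z)).
Decompose s/1: h(leaf(Z), e) = h(Q, e).
Decompose h/2: leaf(Z) = Q,  e = e.
Bind Q := leaf(Z); no other remaining equation mentions Q.
Delete trivial equation e = e.
Decompose s/1: succ(h(s(h(b, nil)), e)) = succ(Z).
Decompose succ/1: h(s(h(b, nil)), e) = Z.
Bind Z := h(s(h(b, nil)), e). Substituting into the earlier binding gives Q := leaf(h(s(h(b, nil)), e)).
MGU = { Y := s(h(b, nil)), Q := leaf(h(s(h(b, nil)), e)), Z := h(s(h(b, nil)), e) }, so Z := h(s(h(b, nil)), e).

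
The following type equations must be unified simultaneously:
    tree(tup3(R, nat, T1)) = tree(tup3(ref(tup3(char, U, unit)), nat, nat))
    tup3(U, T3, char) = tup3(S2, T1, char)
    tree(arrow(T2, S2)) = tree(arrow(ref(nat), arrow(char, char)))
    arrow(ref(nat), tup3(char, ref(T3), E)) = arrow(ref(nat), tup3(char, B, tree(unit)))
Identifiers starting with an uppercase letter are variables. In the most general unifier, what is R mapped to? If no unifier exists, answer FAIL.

Decompose tree/1: tup3(R, nat, T1) = tup3(ref(tup3(char, U, unit)), nat, nat).
Decompose tup3/3: R = ref(tup3(char, U, unit)),  nat = nat,  T1 = nat.
Bind R := ref(tup3(char, U, unit)); no other remaining equation mentions R.
Delete trivial equation nat = nat.
Bind T1 := nat; substituting into the one remaining equation that mentions T1 gives: tup3(U, T3, char) = tup3(S2, nat, char).
Decompose tup3/3: U = S2,  T3 = nat,  char = char.
Bind U := S2; no other remaining equation mentions U. Substituting into the earlier binding gives R := ref(tup3(char, S2, unit)).
Bind T3 := nat; substituting into the one remaining equation that mentions T3 gives: arrow(ref(nat), tup3(char, ref(nat), E)) = arrow(ref(nat), tup3(char, B, tree(unit))).
Delete trivial equation char = char.
Decompose tree/1: arrow(T2, S2) = arrow(ref(nat), arrow(char, char)).
Decompose arrow/2: T2 = ref(nat),  S2 = arrow(char, char).
Bind T2 := ref(nat); no other remaining equation mentions T2.
Bind S2 := arrow(char, char); no other remaining equation mentions S2. Substituting into the earlier bindings gives R := ref(tup3(char, arrow(char, char), unit)), U := arrow(char, char).
Decompose arrow/2: ref(nat) = ref(nat),  tup3(char, ref(nat), E) = tup3(char, B, tree(unit)).
Delete trivial equation ref(nat) = ref(nat).
Decompose tup3/3: char = char,  ref(nat) = B,  E = tree(unit).
Delete trivial equation char = char.
Bind B := ref(nat); no other remaining equation mentions B.
Bind E := tree(unit).
MGU = { R := ref(tup3(char, arrow(char, char), unit)), T1 := nat, U := arrow(char, char), T3 := nat, T2 := ref(nat), S2 := arrow(char, char), B := ref(nat), E := tree(unit) }, so R := ref(tup3(char, arrow(char, char), unit)).

ref(tup3(char, arrow(char, char), unit))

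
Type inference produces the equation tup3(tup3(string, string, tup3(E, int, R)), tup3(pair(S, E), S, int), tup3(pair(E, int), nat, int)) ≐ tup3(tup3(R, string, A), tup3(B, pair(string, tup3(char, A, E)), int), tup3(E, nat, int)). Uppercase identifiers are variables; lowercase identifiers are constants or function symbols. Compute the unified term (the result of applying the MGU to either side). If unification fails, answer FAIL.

FAIL

Decompose tup3/3: tup3(string, string, tup3(E, int, R)) ≐ tup3(R, string, A),  tup3(pair(S, E), S, int) ≐ tup3(B, pair(string, tup3(char, A, E)), int),  tup3(pair(E, int), nat, int) ≐ tup3(E, nat, int).
Decompose tup3/3: string ≐ R,  string ≐ string,  tup3(E, int, R) ≐ A.
Bind R := string; substituting into the one remaining equation that mentions R gives: tup3(E, int, string) ≐ A.
Delete trivial equation string ≐ string.
Bind A := tup3(E, int, string); substituting into the one remaining equation that mentions A gives: tup3(pair(S, E), S, int) ≐ tup3(B, pair(string, tup3(char, tup3(E, int, string), E)), int).
Decompose tup3/3: pair(S, E) ≐ B,  S ≐ pair(string, tup3(char, tup3(E, int, string), E)),  int ≐ int.
Bind B := pair(S, E); no other remaining equation mentions B.
Bind S := pair(string, tup3(char, tup3(E, int, string), E)); no other remaining equation mentions S. Substituting into the earlier binding gives B := pair(pair(string, tup3(char, tup3(E, int, string), E)), E).
Delete trivial equation int ≐ int.
Decompose tup3/3: pair(E, int) ≐ E,  nat ≐ nat,  int ≐ int.
Occurs check fails: E occurs in pair(E, int); the equation E ≐ pair(E, int) has no finite solution.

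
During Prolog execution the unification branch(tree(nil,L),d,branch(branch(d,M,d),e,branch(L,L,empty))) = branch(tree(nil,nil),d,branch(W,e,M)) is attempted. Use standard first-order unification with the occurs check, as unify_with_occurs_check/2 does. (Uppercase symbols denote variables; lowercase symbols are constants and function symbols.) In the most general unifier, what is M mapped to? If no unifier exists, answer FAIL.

Decompose branch/3: tree(nil,L) = tree(nil,nil),  d = d,  branch(branch(d,M,d),e,branch(L,L,empty)) = branch(W,e,M).
Decompose tree/2: nil = nil,  L = nil.
Delete trivial equation nil = nil.
Bind L := nil; substituting into the one remaining equation that mentions L gives: branch(branch(d,M,d),e,branch(nil,nil,empty)) = branch(W,e,M).
Delete trivial equation d = d.
Decompose branch/3: branch(d,M,d) = W,  e = e,  branch(nil,nil,empty) = M.
Bind W := branch(d,M,d); no other remaining equation mentions W.
Delete trivial equation e = e.
Bind M := branch(nil,nil,empty). Substituting into the earlier binding gives W := branch(d,branch(nil,nil,empty),d).
MGU = { L = nil, W = branch(d,branch(nil,nil,empty),d), M = branch(nil,nil,empty) }, so M = branch(nil,nil,empty).

branch(nil,nil,empty)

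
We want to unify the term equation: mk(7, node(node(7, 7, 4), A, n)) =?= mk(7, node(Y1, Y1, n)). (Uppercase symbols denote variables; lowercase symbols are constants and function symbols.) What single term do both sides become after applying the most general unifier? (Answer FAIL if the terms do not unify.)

mk(7, node(node(7, 7, 4), node(7, 7, 4), n))

Decompose mk/2: 7 =?= 7,  node(node(7, 7, 4), A, n) =?= node(Y1, Y1, n).
Delete trivial equation 7 =?= 7.
Decompose node/3: node(7, 7, 4) =?= Y1,  A =?= Y1,  n =?= n.
Bind Y1 := node(7, 7, 4); substituting into the one remaining equation that mentions Y1 gives: A =?= node(7, 7, 4).
Bind A := node(7, 7, 4); no other remaining equation mentions A.
Delete trivial equation n =?= n.
Applying the MGU to either side gives mk(7, node(node(7, 7, 4), node(7, 7, 4), n)).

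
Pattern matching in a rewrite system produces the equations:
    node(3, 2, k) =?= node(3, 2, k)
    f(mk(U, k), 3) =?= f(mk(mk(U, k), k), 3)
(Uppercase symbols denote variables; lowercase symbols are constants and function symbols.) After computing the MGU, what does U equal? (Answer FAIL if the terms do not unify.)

FAIL

Delete trivial equation node(3, 2, k) =?= node(3, 2, k).
Decompose f/2: mk(U, k) =?= mk(mk(U, k), k),  3 =?= 3.
Decompose mk/2: U =?= mk(U, k),  k =?= k.
Occurs check fails: U occurs in mk(U, k); the equation U =?= mk(U, k) has no finite solution.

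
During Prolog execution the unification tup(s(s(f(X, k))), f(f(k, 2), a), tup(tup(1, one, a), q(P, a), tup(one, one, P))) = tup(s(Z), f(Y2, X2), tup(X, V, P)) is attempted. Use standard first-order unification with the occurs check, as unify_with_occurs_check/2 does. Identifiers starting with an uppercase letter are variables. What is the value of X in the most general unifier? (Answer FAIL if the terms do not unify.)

FAIL

Decompose tup/3: s(s(f(X, k))) = s(Z),  f(f(k, 2), a) = f(Y2, X2),  tup(tup(1, one, a), q(P, a), tup(one, one, P)) = tup(X, V, P).
Decompose s/1: s(f(X, k)) = Z.
Bind Z := s(f(X, k)); no other remaining equation mentions Z.
Decompose f/2: f(k, 2) = Y2,  a = X2.
Bind Y2 := f(k, 2); no other remaining equation mentions Y2.
Bind X2 := a; no other remaining equation mentions X2.
Decompose tup/3: tup(1, one, a) = X,  q(P, a) = V,  tup(one, one, P) = P.
Bind X := tup(1, one, a); no other remaining equation mentions X. Substituting into the earlier binding gives Z := s(f(tup(1, one, a), k)).
Bind V := q(P, a); no other remaining equation mentions V.
Occurs check fails: P occurs in tup(one, one, P); the equation P = tup(one, one, P) has no finite solution.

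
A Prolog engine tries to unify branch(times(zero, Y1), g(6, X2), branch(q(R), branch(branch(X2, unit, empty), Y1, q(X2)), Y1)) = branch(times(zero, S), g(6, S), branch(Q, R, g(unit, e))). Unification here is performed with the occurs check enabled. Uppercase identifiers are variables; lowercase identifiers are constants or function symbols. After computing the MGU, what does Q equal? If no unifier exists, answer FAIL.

Decompose branch/3: times(zero, Y1) = times(zero, S),  g(6, X2) = g(6, S),  branch(q(R), branch(branch(X2, unit, empty), Y1, q(X2)), Y1) = branch(Q, R, g(unit, e)).
Decompose times/2: zero = zero,  Y1 = S.
Delete trivial equation zero = zero.
Bind Y1 := S; substituting into the one remaining equation that mentions Y1 gives: branch(q(R), branch(branch(X2, unit, empty), S, q(X2)), S) = branch(Q, R, g(unit, e)).
Decompose g/2: 6 = 6,  X2 = S.
Delete trivial equation 6 = 6.
Bind X2 := S; substituting into the remaining equation gives: branch(q(R), branch(branch(S, unit, empty), S, q(S)), S) = branch(Q, R, g(unit, e)).
Decompose branch/3: q(R) = Q,  branch(branch(S, unit, empty), S, q(S)) = R,  S = g(unit, e).
Bind Q := q(R); no other remaining equation mentions Q.
Bind R := branch(branch(S, unit, empty), S, q(S)); no other remaining equation mentions R. Substituting into the earlier binding gives Q := q(branch(branch(S, unit, empty), S, q(S))).
Bind S := g(unit, e). Substituting into the earlier bindings gives Y1 := g(unit, e), X2 := g(unit, e), Q := q(branch(branch(g(unit, e), unit, empty), g(unit, e), q(g(unit, e)))), R := branch(branch(g(unit, e), unit, empty), g(unit, e), q(g(unit, e))).
MGU = { Y1 ↦ g(unit, e), X2 ↦ g(unit, e), Q ↦ q(branch(branch(g(unit, e), unit, empty), g(unit, e), q(g(unit, e)))), R ↦ branch(branch(g(unit, e), unit, empty), g(unit, e), q(g(unit, e))), S ↦ g(unit, e) }, so Q ↦ q(branch(branch(g(unit, e), unit, empty), g(unit, e), q(g(unit, e)))).

q(branch(branch(g(unit, e), unit, empty), g(unit, e), q(g(unit, e))))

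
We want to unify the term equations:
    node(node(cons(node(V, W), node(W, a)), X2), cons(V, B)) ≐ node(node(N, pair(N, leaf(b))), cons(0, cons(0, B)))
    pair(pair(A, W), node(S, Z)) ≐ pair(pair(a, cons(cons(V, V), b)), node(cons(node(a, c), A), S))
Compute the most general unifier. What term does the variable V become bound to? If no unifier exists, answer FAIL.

Decompose node/2: node(cons(node(V, W), node(W, a)), X2) ≐ node(N, pair(N, leaf(b))),  cons(V, B) ≐ cons(0, cons(0, B)).
Decompose node/2: cons(node(V, W), node(W, a)) ≐ N,  X2 ≐ pair(N, leaf(b)).
Bind N := cons(node(V, W), node(W, a)); substituting into the one remaining equation that mentions N gives: X2 ≐ pair(cons(node(V, W), node(W, a)), leaf(b)).
Bind X2 := pair(cons(node(V, W), node(W, a)), leaf(b)); no other remaining equation mentions X2.
Decompose cons/2: V ≐ 0,  B ≐ cons(0, B).
Bind V := 0; substituting into the one remaining equation that mentions V gives: pair(pair(A, W), node(S, Z)) ≐ pair(pair(a, cons(cons(0, 0), b)), node(cons(node(a, c), A), S)). Substituting into the earlier bindings gives N := cons(node(0, W), node(W, a)), X2 := pair(cons(node(0, W), node(W, a)), leaf(b)).
Occurs check fails: B occurs in cons(0, B); the equation B ≐ cons(0, B) has no finite solution.

FAIL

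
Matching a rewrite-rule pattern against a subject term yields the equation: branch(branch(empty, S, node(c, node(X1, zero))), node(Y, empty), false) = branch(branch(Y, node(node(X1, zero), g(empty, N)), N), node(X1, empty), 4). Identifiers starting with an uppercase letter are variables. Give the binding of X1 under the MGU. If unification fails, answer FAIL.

FAIL

Decompose branch/3: branch(empty, S, node(c, node(X1, zero))) = branch(Y, node(node(X1, zero), g(empty, N)), N),  node(Y, empty) = node(X1, empty),  false = 4.
Decompose branch/3: empty = Y,  S = node(node(X1, zero), g(empty, N)),  node(c, node(X1, zero)) = N.
Bind Y := empty; substituting into the one remaining equation that mentions Y gives: node(empty, empty) = node(X1, empty).
Bind S := node(node(X1, zero), g(empty, N)); no other remaining equation mentions S.
Bind N := node(c, node(X1, zero)); no other remaining equation mentions N. Substituting into the earlier binding gives S := node(node(X1, zero), g(empty, node(c, node(X1, zero)))).
Decompose node/2: empty = X1,  empty = empty.
Bind X1 := empty; no other remaining equation mentions X1. Substituting into the earlier bindings gives S := node(node(empty, zero), g(empty, node(c, node(empty, zero)))), N := node(c, node(empty, zero)).
Delete trivial equation empty = empty.
Clash: constants false and 4 differ; no unifier exists.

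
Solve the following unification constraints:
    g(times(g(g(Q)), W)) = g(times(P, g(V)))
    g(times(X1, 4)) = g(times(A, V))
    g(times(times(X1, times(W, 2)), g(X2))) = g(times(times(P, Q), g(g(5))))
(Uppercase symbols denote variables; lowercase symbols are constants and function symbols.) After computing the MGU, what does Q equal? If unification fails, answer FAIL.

times(g(4), 2)

Decompose g/1: times(g(g(Q)), W) = times(P, g(V)).
Decompose times/2: g(g(Q)) = P,  W = g(V).
Bind P := g(g(Q)); substituting into the one remaining equation that mentions P gives: g(times(times(X1, times(W, 2)), g(X2))) = g(times(times(g(g(Q)), Q), g(g(5)))).
Bind W := g(V); substituting into the one remaining equation that mentions W gives: g(times(times(X1, times(g(V), 2)), g(X2))) = g(times(times(g(g(Q)), Q), g(g(5)))).
Decompose g/1: times(X1, 4) = times(A, V).
Decompose times/2: X1 = A,  4 = V.
Bind X1 := A; substituting into the one remaining equation that mentions X1 gives: g(times(times(A, times(g(V), 2)), g(X2))) = g(times(times(g(g(Q)), Q), g(g(5)))).
Bind V := 4; substituting into the remaining equation gives: g(times(times(A, times(g(4), 2)), g(X2))) = g(times(times(g(g(Q)), Q), g(g(5)))). Substituting into the earlier binding gives W := g(4).
Decompose g/1: times(times(A, times(g(4), 2)), g(X2)) = times(times(g(g(Q)), Q), g(g(5))).
Decompose times/2: times(A, times(g(4), 2)) = times(g(g(Q)), Q),  g(X2) = g(g(5)).
Decompose times/2: A = g(g(Q)),  times(g(4), 2) = Q.
Bind A := g(g(Q)); no other remaining equation mentions A. Substituting into the earlier binding gives X1 := g(g(Q)).
Bind Q := times(g(4), 2); no other remaining equation mentions Q. Substituting into the earlier bindings gives P := g(g(times(g(4), 2))), X1 := g(g(times(g(4), 2))), A := g(g(times(g(4), 2))).
Decompose g/1: X2 = g(5).
Bind X2 := g(5).
MGU = { P ↦ g(g(times(g(4), 2))), W ↦ g(4), X1 ↦ g(g(times(g(4), 2))), V ↦ 4, A ↦ g(g(times(g(4), 2))), Q ↦ times(g(4), 2), X2 ↦ g(5) }, so Q ↦ times(g(4), 2).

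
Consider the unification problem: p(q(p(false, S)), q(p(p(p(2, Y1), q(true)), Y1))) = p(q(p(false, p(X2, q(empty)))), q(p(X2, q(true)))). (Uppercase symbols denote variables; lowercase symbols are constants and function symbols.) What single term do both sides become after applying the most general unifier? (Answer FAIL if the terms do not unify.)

Decompose p/2: q(p(false, S)) = q(p(false, p(X2, q(empty)))),  q(p(p(p(2, Y1), q(true)), Y1)) = q(p(X2, q(true))).
Decompose q/1: p(false, S) = p(false, p(X2, q(empty))).
Decompose p/2: false = false,  S = p(X2, q(empty)).
Delete trivial equation false = false.
Bind S := p(X2, q(empty)); no other remaining equation mentions S.
Decompose q/1: p(p(p(2, Y1), q(true)), Y1) = p(X2, q(true)).
Decompose p/2: p(p(2, Y1), q(true)) = X2,  Y1 = q(true).
Bind X2 := p(p(2, Y1), q(true)); no other remaining equation mentions X2. Substituting into the earlier binding gives S := p(p(p(2, Y1), q(true)), q(empty)).
Bind Y1 := q(true). Substituting into the earlier bindings gives S := p(p(p(2, q(true)), q(true)), q(empty)), X2 := p(p(2, q(true)), q(true)).
Applying the MGU to either side gives p(q(p(false, p(p(p(2, q(true)), q(true)), q(empty)))), q(p(p(p(2, q(true)), q(true)), q(true)))).

p(q(p(false, p(p(p(2, q(true)), q(true)), q(empty)))), q(p(p(p(2, q(true)), q(true)), q(true))))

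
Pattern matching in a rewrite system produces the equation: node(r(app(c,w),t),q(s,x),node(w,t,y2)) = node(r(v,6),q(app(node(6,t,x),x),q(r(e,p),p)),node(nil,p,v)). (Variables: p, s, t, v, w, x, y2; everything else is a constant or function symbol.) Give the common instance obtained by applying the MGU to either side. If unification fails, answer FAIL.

Decompose node/3: r(app(c,w),t) = r(v,6),  q(s,x) = q(app(node(6,t,x),x),q(r(e,p),p)),  node(w,t,y2) = node(nil,p,v).
Decompose r/2: app(c,w) = v,  t = 6.
Bind v := app(c,w); substituting into the one remaining equation that mentions v gives: node(w,t,y2) = node(nil,p,app(c,w)).
Bind t := 6; substituting into the remaining equations gives: q(s,x) = q(app(node(6,6,x),x),q(r(e,p),p)),  node(w,6,y2) = node(nil,p,app(c,w)).
Decompose q/2: s = app(node(6,6,x),x),  x = q(r(e,p),p).
Bind s := app(node(6,6,x),x); no other remaining equation mentions s.
Bind x := q(r(e,p),p); no other remaining equation mentions x. Substituting into the earlier binding gives s := app(node(6,6,q(r(e,p),p)),q(r(e,p),p)).
Decompose node/3: w = nil,  6 = p,  y2 = app(c,w).
Bind w := nil; substituting into the one remaining equation that mentions w gives: y2 = app(c,nil). Substituting into the earlier binding gives v := app(c,nil).
Bind p := 6; no other remaining equation mentions p. Substituting into the earlier bindings gives s := app(node(6,6,q(r(e,6),6)),q(r(e,6),6)), x := q(r(e,6),6).
Bind y2 := app(c,nil).
Applying the MGU to either side gives node(r(app(c,nil),6),q(app(node(6,6,q(r(e,6),6)),q(r(e,6),6)),q(r(e,6),6)),node(nil,6,app(c,nil))).

node(r(app(c,nil),6),q(app(node(6,6,q(r(e,6),6)),q(r(e,6),6)),q(r(e,6),6)),node(nil,6,app(c,nil)))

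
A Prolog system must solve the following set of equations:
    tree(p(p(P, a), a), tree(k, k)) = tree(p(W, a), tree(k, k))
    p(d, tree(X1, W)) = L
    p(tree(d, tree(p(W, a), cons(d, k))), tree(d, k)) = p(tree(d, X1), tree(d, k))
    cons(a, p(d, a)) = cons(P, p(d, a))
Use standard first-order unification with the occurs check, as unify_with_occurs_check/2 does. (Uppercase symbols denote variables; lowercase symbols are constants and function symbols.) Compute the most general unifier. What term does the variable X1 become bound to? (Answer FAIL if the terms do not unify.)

tree(p(p(a, a), a), cons(d, k))

Decompose tree/2: p(p(P, a), a) = p(W, a),  tree(k, k) = tree(k, k).
Decompose p/2: p(P, a) = W,  a = a.
Bind W := p(P, a); substituting into the 2 remaining equations that mention W gives: p(d, tree(X1, p(P, a))) = L,  p(tree(d, tree(p(p(P, a), a), cons(d, k))), tree(d, k)) = p(tree(d, X1), tree(d, k)).
Delete trivial equation a = a.
Delete trivial equation tree(k, k) = tree(k, k).
Bind L := p(d, tree(X1, p(P, a))); no other remaining equation mentions L.
Decompose p/2: tree(d, tree(p(p(P, a), a), cons(d, k))) = tree(d, X1),  tree(d, k) = tree(d, k).
Decompose tree/2: d = d,  tree(p(p(P, a), a), cons(d, k)) = X1.
Delete trivial equation d = d.
Bind X1 := tree(p(p(P, a), a), cons(d, k)); no other remaining equation mentions X1. Substituting into the earlier binding gives L := p(d, tree(tree(p(p(P, a), a), cons(d, k)), p(P, a))).
Delete trivial equation tree(d, k) = tree(d, k).
Decompose cons/2: a = P,  p(d, a) = p(d, a).
Bind P := a; no other remaining equation mentions P. Substituting into the earlier bindings gives W := p(a, a), L := p(d, tree(tree(p(p(a, a), a), cons(d, k)), p(a, a))), X1 := tree(p(p(a, a), a), cons(d, k)).
Delete trivial equation p(d, a) = p(d, a).
MGU = { W ↦ p(a, a), L ↦ p(d, tree(tree(p(p(a, a), a), cons(d, k)), p(a, a))), X1 ↦ tree(p(p(a, a), a), cons(d, k)), P ↦ a }, so X1 ↦ tree(p(p(a, a), a), cons(d, k)).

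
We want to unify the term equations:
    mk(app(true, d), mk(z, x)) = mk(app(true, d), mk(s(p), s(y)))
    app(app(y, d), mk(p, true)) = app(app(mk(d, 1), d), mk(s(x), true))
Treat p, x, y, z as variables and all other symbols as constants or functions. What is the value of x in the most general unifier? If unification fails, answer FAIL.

s(mk(d, 1))

Decompose mk/2: app(true, d) = app(true, d),  mk(z, x) = mk(s(p), s(y)).
Delete trivial equation app(true, d) = app(true, d).
Decompose mk/2: z = s(p),  x = s(y).
Bind z := s(p); no other remaining equation mentions z.
Bind x := s(y); substituting into the remaining equation gives: app(app(y, d), mk(p, true)) = app(app(mk(d, 1), d), mk(s(s(y)), true)).
Decompose app/2: app(y, d) = app(mk(d, 1), d),  mk(p, true) = mk(s(s(y)), true).
Decompose app/2: y = mk(d, 1),  d = d.
Bind y := mk(d, 1); substituting into the one remaining equation that mentions y gives: mk(p, true) = mk(s(s(mk(d, 1))), true). Substituting into the earlier binding gives x := s(mk(d, 1)).
Delete trivial equation d = d.
Decompose mk/2: p = s(s(mk(d, 1))),  true = true.
Bind p := s(s(mk(d, 1))); no other remaining equation mentions p. Substituting into the earlier binding gives z := s(s(s(mk(d, 1)))).
Delete trivial equation true = true.
MGU = { z ↦ s(s(s(mk(d, 1)))), x ↦ s(mk(d, 1)), y ↦ mk(d, 1), p ↦ s(s(mk(d, 1))) }, so x ↦ s(mk(d, 1)).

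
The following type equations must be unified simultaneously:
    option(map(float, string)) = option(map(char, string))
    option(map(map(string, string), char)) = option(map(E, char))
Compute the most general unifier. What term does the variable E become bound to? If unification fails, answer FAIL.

FAIL

Decompose option/1: map(float, string) = map(char, string).
Decompose map/2: float = char,  string = string.
Clash: constants float and char differ; no unifier exists.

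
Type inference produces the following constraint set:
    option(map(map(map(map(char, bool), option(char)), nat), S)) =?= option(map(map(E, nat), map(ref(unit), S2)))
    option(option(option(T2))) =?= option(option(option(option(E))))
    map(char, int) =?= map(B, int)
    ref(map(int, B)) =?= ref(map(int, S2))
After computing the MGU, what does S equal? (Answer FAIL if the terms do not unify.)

Decompose option/1: map(map(map(map(char, bool), option(char)), nat), S) =?= map(map(E, nat), map(ref(unit), S2)).
Decompose map/2: map(map(map(char, bool), option(char)), nat) =?= map(E, nat),  S =?= map(ref(unit), S2).
Decompose map/2: map(map(char, bool), option(char)) =?= E,  nat =?= nat.
Bind E := map(map(char, bool), option(char)); substituting into the one remaining equation that mentions E gives: option(option(option(T2))) =?= option(option(option(option(map(map(char, bool), option(char)))))).
Delete trivial equation nat =?= nat.
Bind S := map(ref(unit), S2); no other remaining equation mentions S.
Decompose option/1: option(option(T2)) =?= option(option(option(map(map(char, bool), option(char))))).
Decompose option/1: option(T2) =?= option(option(map(map(char, bool), option(char)))).
Decompose option/1: T2 =?= option(map(map(char, bool), option(char))).
Bind T2 := option(map(map(char, bool), option(char))); no other remaining equation mentions T2.
Decompose map/2: char =?= B,  int =?= int.
Bind B := char; substituting into the one remaining equation that mentions B gives: ref(map(int, char)) =?= ref(map(int, S2)).
Delete trivial equation int =?= int.
Decompose ref/1: map(int, char) =?= map(int, S2).
Decompose map/2: int =?= int,  char =?= S2.
Delete trivial equation int =?= int.
Bind S2 := char. Substituting into the earlier binding gives S := map(ref(unit), char).
MGU = { E -> map(map(char, bool), option(char)), S -> map(ref(unit), char), T2 -> option(map(map(char, bool), option(char))), B -> char, S2 -> char }, so S -> map(ref(unit), char).

map(ref(unit), char)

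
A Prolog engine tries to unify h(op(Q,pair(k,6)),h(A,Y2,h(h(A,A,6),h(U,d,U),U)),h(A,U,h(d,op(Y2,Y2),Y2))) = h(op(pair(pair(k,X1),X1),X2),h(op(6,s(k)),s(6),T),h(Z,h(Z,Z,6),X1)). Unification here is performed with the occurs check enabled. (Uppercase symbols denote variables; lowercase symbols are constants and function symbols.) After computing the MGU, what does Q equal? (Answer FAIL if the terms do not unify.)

pair(pair(k,h(d,op(s(6),s(6)),s(6))),h(d,op(s(6),s(6)),s(6)))

Decompose h/3: op(Q,pair(k,6)) = op(pair(pair(k,X1),X1),X2),  h(A,Y2,h(h(A,A,6),h(U,d,U),U)) = h(op(6,s(k)),s(6),T),  h(A,U,h(d,op(Y2,Y2),Y2)) = h(Z,h(Z,Z,6),X1).
Decompose op/2: Q = pair(pair(k,X1),X1),  pair(k,6) = X2.
Bind Q := pair(pair(k,X1),X1); no other remaining equation mentions Q.
Bind X2 := pair(k,6); no other remaining equation mentions X2.
Decompose h/3: A = op(6,s(k)),  Y2 = s(6),  h(h(A,A,6),h(U,d,U),U) = T.
Bind A := op(6,s(k)); substituting into the 2 remaining equations that mention A gives: h(h(op(6,s(k)),op(6,s(k)),6),h(U,d,U),U) = T,  h(op(6,s(k)),U,h(d,op(Y2,Y2),Y2)) = h(Z,h(Z,Z,6),X1).
Bind Y2 := s(6); substituting into the one remaining equation that mentions Y2 gives: h(op(6,s(k)),U,h(d,op(s(6),s(6)),s(6))) = h(Z,h(Z,Z,6),X1).
Bind T := h(h(op(6,s(k)),op(6,s(k)),6),h(U,d,U),U); no other remaining equation mentions T.
Decompose h/3: op(6,s(k)) = Z,  U = h(Z,Z,6),  h(d,op(s(6),s(6)),s(6)) = X1.
Bind Z := op(6,s(k)); substituting into the one remaining equation that mentions Z gives: U = h(op(6,s(k)),op(6,s(k)),6).
Bind U := h(op(6,s(k)),op(6,s(k)),6); no other remaining equation mentions U. Substituting into the earlier binding gives T := h(h(op(6,s(k)),op(6,s(k)),6),h(h(op(6,s(k)),op(6,s(k)),6),d,h(op(6,s(k)),op(6,s(k)),6)),h(op(6,s(k)),op(6,s(k)),6)).
Bind X1 := h(d,op(s(6),s(6)),s(6)). Substituting into the earlier binding gives Q := pair(pair(k,h(d,op(s(6),s(6)),s(6))),h(d,op(s(6),s(6)),s(6))).
MGU = { Q -> pair(pair(k,h(d,op(s(6),s(6)),s(6))),h(d,op(s(6),s(6)),s(6))), X2 -> pair(k,6), A -> op(6,s(k)), Y2 -> s(6), T -> h(h(op(6,s(k)),op(6,s(k)),6),h(h(op(6,s(k)),op(6,s(k)),6),d,h(op(6,s(k)),op(6,s(k)),6)),h(op(6,s(k)),op(6,s(k)),6)), Z -> op(6,s(k)), U -> h(op(6,s(k)),op(6,s(k)),6), X1 -> h(d,op(s(6),s(6)),s(6)) }, so Q -> pair(pair(k,h(d,op(s(6),s(6)),s(6))),h(d,op(s(6),s(6)),s(6))).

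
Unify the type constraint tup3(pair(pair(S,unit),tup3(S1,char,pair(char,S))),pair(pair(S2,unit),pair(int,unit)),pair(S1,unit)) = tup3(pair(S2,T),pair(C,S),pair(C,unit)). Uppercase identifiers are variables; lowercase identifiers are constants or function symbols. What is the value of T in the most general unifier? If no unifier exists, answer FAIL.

tup3(pair(pair(pair(int,unit),unit),unit),char,pair(char,pair(int,unit)))

Decompose tup3/3: pair(pair(S,unit),tup3(S1,char,pair(char,S))) = pair(S2,T),  pair(pair(S2,unit),pair(int,unit)) = pair(C,S),  pair(S1,unit) = pair(C,unit).
Decompose pair/2: pair(S,unit) = S2,  tup3(S1,char,pair(char,S)) = T.
Bind S2 := pair(S,unit); substituting into the one remaining equation that mentions S2 gives: pair(pair(pair(S,unit),unit),pair(int,unit)) = pair(C,S).
Bind T := tup3(S1,char,pair(char,S)); no other remaining equation mentions T.
Decompose pair/2: pair(pair(S,unit),unit) = C,  pair(int,unit) = S.
Bind C := pair(pair(S,unit),unit); substituting into the one remaining equation that mentions C gives: pair(S1,unit) = pair(pair(pair(S,unit),unit),unit).
Bind S := pair(int,unit); substituting into the remaining equation gives: pair(S1,unit) = pair(pair(pair(pair(int,unit),unit),unit),unit). Substituting into the earlier bindings gives S2 := pair(pair(int,unit),unit), T := tup3(S1,char,pair(char,pair(int,unit))), C := pair(pair(pair(int,unit),unit),unit).
Decompose pair/2: S1 = pair(pair(pair(int,unit),unit),unit),  unit = unit.
Bind S1 := pair(pair(pair(int,unit),unit),unit); no other remaining equation mentions S1. Substituting into the earlier binding gives T := tup3(pair(pair(pair(int,unit),unit),unit),char,pair(char,pair(int,unit))).
Delete trivial equation unit = unit.
MGU = { S2 -> pair(pair(int,unit),unit), T -> tup3(pair(pair(pair(int,unit),unit),unit),char,pair(char,pair(int,unit))), C -> pair(pair(pair(int,unit),unit),unit), S -> pair(int,unit), S1 -> pair(pair(pair(int,unit),unit),unit) }, so T -> tup3(pair(pair(pair(int,unit),unit),unit),char,pair(char,pair(int,unit))).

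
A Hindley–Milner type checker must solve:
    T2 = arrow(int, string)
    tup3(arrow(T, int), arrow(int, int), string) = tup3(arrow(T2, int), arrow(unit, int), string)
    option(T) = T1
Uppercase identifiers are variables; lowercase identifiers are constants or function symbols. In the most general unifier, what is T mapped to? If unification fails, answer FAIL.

Bind T2 := arrow(int, string); substituting into the one remaining equation that mentions T2 gives: tup3(arrow(T, int), arrow(int, int), string) = tup3(arrow(arrow(int, string), int), arrow(unit, int), string).
Decompose tup3/3: arrow(T, int) = arrow(arrow(int, string), int),  arrow(int, int) = arrow(unit, int),  string = string.
Decompose arrow/2: T = arrow(int, string),  int = int.
Bind T := arrow(int, string); substituting into the one remaining equation that mentions T gives: option(arrow(int, string)) = T1.
Delete trivial equation int = int.
Decompose arrow/2: int = unit,  int = int.
Clash: constants int and unit differ; no unifier exists.

FAIL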